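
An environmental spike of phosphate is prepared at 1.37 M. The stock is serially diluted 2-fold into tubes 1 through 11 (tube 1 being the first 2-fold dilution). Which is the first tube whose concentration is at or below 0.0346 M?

Tube n has concentration 1.37 M / 2ⁿ.
Need 2ⁿ ≥ 1.37 M / 0.0346 M = 39.6, so n ≥ 5.31.
First such tube: n = 6.

tube 6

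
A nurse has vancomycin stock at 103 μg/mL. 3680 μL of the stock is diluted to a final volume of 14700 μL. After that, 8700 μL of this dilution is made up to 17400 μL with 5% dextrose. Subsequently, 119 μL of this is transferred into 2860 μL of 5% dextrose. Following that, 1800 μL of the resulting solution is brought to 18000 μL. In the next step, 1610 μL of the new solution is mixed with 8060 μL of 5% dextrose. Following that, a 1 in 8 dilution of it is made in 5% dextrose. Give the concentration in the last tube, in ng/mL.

Overall dilution factor = 3.995 × 2 × 25.03 × 10 × 6.006 × 8 = 9.61 × 10⁴.
103 μg/mL / 9.61 × 10⁴ = 1.07 × 10⁻³ μg/mL = 1.07 ng/mL.

1.07 ng/mL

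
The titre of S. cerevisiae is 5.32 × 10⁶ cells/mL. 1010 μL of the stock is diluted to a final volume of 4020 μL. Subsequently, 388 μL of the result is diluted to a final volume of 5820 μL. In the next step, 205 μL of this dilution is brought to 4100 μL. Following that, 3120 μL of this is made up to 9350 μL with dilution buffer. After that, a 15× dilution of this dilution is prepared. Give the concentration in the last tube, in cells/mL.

Overall dilution factor = 3.980 × 15 × 20 × 2.997 × 15 = 5.37 × 10⁴.
5.32 × 10⁶ cells/mL / 5.37 × 10⁴ = 99.1 cells/mL.

99.1 cells/mL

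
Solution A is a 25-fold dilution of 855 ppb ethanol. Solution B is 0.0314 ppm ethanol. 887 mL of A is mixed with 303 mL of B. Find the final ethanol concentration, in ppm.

0.0335 ppm

C_A = 855 ppb / 25 = 34.2 ppb.
C_B = 0.0314 ppm = 31.4 ppb.
C_mix = (C_A·V_A + C_B·V_B)/(V_A + V_B) = (34.2×887 + 31.4×303) / 1190 = 33.5 ppb = 0.0335 ppm.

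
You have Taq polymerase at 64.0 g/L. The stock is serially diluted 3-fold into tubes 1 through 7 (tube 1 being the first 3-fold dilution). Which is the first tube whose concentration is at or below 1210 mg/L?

Tube n has concentration 64.0 g/L / 3ⁿ.
Need 3ⁿ ≥ 64.0 g/L / 1210 mg/L = 52.9, so n ≥ 3.61.
First such tube: n = 4.

tube 4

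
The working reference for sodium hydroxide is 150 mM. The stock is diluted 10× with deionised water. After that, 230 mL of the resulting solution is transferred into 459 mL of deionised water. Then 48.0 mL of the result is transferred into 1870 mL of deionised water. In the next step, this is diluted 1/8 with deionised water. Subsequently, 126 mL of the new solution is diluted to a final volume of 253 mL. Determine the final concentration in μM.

7.80 μM

Overall dilution factor = 10 × 2.996 × 39.96 × 8 × 2.008 = 1.92 × 10⁴.
150 mM / 1.92 × 10⁴ = 7.80 × 10⁻³ mM = 7.80 μM.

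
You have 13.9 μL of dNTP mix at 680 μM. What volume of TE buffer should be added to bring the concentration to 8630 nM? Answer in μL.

1080 μL

8630 nM = 8.63 μM.
V₂ = C₁V₁/C₂ = 680 × 13.9 / 8.63 = 1095 μL.
Diluent to add = V₂ − V₁ = 1095 − 13.9 = 1080 μL.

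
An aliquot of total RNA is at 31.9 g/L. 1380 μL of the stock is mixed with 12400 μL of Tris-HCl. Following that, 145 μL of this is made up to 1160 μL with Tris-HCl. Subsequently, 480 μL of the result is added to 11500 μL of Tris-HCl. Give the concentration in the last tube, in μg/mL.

Overall dilution factor = 9.986 × 8 × 24.96 = 1994.
31.9 g/L / 1994 = 0.0160 g/L = 16.0 μg/mL.

16.0 μg/mL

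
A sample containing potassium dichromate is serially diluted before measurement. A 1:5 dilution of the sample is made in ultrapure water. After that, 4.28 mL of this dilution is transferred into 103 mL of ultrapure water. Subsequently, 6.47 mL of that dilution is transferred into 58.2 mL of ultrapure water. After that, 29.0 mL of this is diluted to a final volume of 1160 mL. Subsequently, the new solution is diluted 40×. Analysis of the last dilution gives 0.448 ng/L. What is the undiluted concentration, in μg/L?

Overall dilution factor = 5 × 25.07 × 9.995 × 40 × 40 = 2.00 × 10⁶.
Original = 0.448 ng/L × 2.00 × 10⁶ = 8.98 × 10⁵ ng/L = 898 μg/L.

898 μg/L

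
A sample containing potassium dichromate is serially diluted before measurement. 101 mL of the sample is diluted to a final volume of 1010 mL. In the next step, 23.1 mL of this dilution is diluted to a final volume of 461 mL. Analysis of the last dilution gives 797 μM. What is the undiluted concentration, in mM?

159 mM

Overall dilution factor = 10 × 19.96 = 200.
Original = 797 μM × 200 = 1.59 × 10⁵ μM = 159 mM.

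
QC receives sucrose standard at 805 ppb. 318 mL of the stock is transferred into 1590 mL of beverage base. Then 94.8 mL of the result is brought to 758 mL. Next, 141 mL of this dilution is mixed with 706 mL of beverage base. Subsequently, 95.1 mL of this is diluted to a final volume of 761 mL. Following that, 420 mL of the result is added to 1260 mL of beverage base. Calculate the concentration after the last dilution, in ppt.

Overall dilution factor = 6 × 7.996 × 6.007 × 8.002 × 4 = 9224.
805 ppb / 9224 = 0.0873 ppb = 87.3 ppt.

87.3 ppt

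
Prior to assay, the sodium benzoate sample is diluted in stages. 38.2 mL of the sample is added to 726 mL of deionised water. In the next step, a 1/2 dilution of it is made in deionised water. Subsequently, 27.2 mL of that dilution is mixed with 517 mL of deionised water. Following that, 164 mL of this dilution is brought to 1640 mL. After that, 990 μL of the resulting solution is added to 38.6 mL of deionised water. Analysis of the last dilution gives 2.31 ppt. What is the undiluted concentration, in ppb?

Overall dilution factor = 20.01 × 2 × 20.01 × 10 × 39.99 = 3.20 × 10⁵.
Original = 2.31 ppt × 3.20 × 10⁵ = 7.39 × 10⁵ ppt = 739 ppb.

739 ppb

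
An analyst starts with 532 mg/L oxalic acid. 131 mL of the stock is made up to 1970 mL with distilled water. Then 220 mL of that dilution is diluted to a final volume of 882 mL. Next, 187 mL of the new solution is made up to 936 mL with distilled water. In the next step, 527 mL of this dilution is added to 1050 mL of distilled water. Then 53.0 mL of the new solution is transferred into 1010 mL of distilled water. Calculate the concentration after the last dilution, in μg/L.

29.4 μg/L

Overall dilution factor = 15.04 × 4.009 × 5.005 × 2.992 × 20.06 = 1.81 × 10⁴.
532 mg/L / 1.81 × 10⁴ = 0.0294 mg/L = 29.4 μg/L.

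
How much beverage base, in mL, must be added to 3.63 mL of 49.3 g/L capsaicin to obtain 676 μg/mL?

676 μg/mL = 0.676 g/L.
V₂ = C₁V₁/C₂ = 49.3 × 3.63 / 0.676 = 265 mL.
Diluent to add = V₂ − V₁ = 265 − 3.63 = 261 mL.

261 mL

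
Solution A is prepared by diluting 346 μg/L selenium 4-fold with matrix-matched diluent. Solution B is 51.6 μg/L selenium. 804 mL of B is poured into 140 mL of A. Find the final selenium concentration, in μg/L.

56.8 μg/L

C_A = 346 μg/L / 4 = 86.5 μg/L.
C_mix = (C_A·V_A + C_B·V_B)/(V_A + V_B) = (86.5×140 + 51.6×804) / 944.0 = 56.8 μg/L.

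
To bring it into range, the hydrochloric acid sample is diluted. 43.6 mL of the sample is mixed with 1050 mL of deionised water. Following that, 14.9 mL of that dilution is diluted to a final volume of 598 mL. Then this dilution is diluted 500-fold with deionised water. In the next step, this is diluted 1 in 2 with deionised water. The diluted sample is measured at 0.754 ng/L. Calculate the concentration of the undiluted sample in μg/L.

Overall dilution factor = 25.08 × 40.13 × 500 × 2 = 1.01 × 10⁶.
Original = 0.754 ng/L × 1.01 × 10⁶ = 7.59 × 10⁵ ng/L = 759 μg/L.

759 μg/L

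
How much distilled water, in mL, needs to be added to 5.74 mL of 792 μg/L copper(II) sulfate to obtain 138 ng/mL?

27.2 mL

138 ng/mL = 138 μg/L.
V₂ = C₁V₁/C₂ = 792 × 5.74 / 138 = 32.9 mL.
Diluent to add = V₂ − V₁ = 32.9 − 5.74 = 27.2 mL.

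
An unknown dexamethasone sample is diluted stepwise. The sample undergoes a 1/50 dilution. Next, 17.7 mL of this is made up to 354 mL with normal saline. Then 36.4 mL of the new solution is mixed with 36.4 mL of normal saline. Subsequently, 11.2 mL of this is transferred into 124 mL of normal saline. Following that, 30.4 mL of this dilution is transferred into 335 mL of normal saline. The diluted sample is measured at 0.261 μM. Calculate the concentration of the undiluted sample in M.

Overall dilution factor = 50 × 20 × 2 × 12.07 × 12.02 = 2.90 × 10⁵.
Original = 0.261 μM × 2.90 × 10⁵ = 7.57 × 10⁴ μM = 0.0757 M.

0.0757 M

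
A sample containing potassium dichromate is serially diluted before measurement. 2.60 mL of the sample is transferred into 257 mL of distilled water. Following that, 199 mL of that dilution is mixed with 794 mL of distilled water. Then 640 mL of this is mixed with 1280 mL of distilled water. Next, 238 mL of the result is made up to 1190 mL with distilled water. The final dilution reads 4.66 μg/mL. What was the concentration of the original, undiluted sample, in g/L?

34.8 g/L

Overall dilution factor = 99.85 × 4.990 × 3 × 5 = 7473.
Original = 4.66 μg/mL × 7473 = 3.48 × 10⁴ μg/mL = 34.8 g/L.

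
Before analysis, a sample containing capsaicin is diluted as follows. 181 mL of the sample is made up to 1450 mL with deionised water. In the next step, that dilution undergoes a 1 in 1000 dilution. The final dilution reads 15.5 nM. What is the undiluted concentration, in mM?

0.124 mM

Overall dilution factor = 8.011 × 1000 = 8011.
Original = 15.5 nM × 8011 = 1.24 × 10⁵ nM = 0.124 mM.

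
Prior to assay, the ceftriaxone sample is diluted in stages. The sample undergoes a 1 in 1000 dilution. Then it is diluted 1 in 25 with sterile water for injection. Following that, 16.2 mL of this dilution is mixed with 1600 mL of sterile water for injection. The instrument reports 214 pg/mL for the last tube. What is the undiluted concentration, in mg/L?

534 mg/L

Overall dilution factor = 1000 × 25 × 99.77 = 2.49 × 10⁶.
Original = 214 pg/mL × 2.49 × 10⁶ = 5.34 × 10⁸ pg/mL = 534 mg/L.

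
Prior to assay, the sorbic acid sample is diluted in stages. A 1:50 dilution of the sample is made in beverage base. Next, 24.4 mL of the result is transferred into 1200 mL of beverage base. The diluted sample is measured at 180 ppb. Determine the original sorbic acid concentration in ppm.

Overall dilution factor = 50 × 50.18 = 2509.
Original = 180 ppb × 2509 = 4.52 × 10⁵ ppb = 452 ppm.

452 ppm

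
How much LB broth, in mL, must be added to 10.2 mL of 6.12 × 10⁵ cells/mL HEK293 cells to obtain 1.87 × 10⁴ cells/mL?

324 mL

V₂ = C₁V₁/C₂ = 6.12 × 10⁵ × 10.2 / 1.87 × 10⁴ = 334 mL.
Diluent to add = V₂ − V₁ = 334 − 10.2 = 324 mL.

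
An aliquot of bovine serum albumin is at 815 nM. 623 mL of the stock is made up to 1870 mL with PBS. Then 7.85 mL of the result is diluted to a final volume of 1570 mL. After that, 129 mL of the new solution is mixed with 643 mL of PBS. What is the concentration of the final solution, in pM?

227 pM

Overall dilution factor = 3.002 × 200 × 5.984 = 3593.
815 nM / 3593 = 0.227 nM = 227 pM.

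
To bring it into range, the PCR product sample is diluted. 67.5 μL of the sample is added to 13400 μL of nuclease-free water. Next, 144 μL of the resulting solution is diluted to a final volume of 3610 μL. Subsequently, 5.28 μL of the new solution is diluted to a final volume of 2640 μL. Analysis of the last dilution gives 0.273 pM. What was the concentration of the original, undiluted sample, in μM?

0.683 μM

Overall dilution factor = 199.5 × 25.07 × 500 = 2.50 × 10⁶.
Original = 0.273 pM × 2.50 × 10⁶ = 6.83 × 10⁵ pM = 0.683 μM.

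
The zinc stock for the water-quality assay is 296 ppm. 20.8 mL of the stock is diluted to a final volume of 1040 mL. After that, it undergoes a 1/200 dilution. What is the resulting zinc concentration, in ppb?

Overall dilution factor = 50 × 200 = 1.00 × 10⁴.
296 ppm / 1.00 × 10⁴ = 0.0296 ppm = 29.6 ppb.

29.6 ppb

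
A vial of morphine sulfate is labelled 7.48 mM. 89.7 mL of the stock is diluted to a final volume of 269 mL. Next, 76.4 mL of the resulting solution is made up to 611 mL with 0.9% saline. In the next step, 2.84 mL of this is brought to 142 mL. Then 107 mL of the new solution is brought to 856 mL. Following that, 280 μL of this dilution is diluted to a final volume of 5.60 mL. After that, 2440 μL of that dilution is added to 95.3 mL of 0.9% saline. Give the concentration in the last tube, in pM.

Overall dilution factor = 2.999 × 7.997 × 50 × 8 × 20 × 40.06 = 7.69 × 10⁶.
7.48 mM / 7.69 × 10⁶ = 9.73 × 10⁻⁷ mM = 973 pM.

973 pM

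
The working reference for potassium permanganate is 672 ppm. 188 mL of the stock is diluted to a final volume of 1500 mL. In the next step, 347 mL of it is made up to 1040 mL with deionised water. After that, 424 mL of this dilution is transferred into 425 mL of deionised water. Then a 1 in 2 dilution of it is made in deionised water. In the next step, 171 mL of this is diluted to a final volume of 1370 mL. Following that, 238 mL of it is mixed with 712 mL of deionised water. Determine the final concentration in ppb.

219 ppb

Overall dilution factor = 7.979 × 2.997 × 2.002 × 2 × 8.012 × 3.992 = 3063.
672 ppm / 3063 = 0.219 ppm = 219 ppb.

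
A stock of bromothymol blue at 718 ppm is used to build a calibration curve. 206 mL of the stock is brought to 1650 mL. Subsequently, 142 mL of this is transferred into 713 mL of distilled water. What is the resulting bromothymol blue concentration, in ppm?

Overall dilution factor = 8.010 × 6.021 = 48.2.
718 ppm / 48.2 = 14.9 ppm.

14.9 ppm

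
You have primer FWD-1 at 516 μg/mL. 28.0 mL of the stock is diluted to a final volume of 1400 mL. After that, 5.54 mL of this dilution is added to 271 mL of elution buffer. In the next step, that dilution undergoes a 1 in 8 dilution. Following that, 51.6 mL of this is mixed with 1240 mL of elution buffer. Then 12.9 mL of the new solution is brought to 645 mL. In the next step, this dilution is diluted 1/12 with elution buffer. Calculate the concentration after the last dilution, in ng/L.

1.72 ng/L

Overall dilution factor = 50 × 49.92 × 8 × 25.03 × 50 × 12 = 3.00 × 10⁸.
516 μg/mL / 3.00 × 10⁸ = 1.72 × 10⁻⁶ μg/mL = 1.72 ng/L.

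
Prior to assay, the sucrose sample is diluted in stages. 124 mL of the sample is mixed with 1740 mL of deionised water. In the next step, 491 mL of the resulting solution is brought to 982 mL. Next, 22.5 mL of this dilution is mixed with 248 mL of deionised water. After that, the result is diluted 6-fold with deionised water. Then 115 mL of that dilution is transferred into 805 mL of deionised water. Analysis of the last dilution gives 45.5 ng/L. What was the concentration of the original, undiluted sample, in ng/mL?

Overall dilution factor = 15.03 × 2 × 12.02 × 6 × 8 = 1.73 × 10⁴.
Original = 45.5 ng/L × 1.73 × 10⁴ = 7.89 × 10⁵ ng/L = 789 ng/mL.

789 ng/mL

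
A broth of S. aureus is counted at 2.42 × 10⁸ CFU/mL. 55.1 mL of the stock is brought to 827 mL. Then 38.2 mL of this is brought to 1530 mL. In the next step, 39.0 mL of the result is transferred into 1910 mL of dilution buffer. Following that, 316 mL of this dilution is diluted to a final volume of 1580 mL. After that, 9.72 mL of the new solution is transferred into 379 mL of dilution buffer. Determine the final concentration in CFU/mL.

40.3 CFU/mL

Overall dilution factor = 15.01 × 40.05 × 49.97 × 5 × 39.99 = 6.01 × 10⁶.
2.42 × 10⁸ CFU/mL / 6.01 × 10⁶ = 40.3 CFU/mL.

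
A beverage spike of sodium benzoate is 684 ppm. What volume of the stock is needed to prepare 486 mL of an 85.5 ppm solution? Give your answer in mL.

60.8 mL

V₁ = C₂V₂/C₁ = 85.5 × 486 / 684 = 60.8 mL.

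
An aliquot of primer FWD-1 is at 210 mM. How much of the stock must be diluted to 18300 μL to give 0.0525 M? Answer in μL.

0.0525 M = 52.5 mM.
V₁ = C₂V₂/C₁ = 52.5 × 18300 / 210 = 4575 μL.

4580 μL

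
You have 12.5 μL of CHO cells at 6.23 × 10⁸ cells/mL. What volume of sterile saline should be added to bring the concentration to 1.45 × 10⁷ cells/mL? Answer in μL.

525 μL

V₂ = C₁V₁/C₂ = 6.23 × 10⁸ × 12.5 / 1.45 × 10⁷ = 537 μL.
Diluent to add = V₂ − V₁ = 537 − 12.5 = 525 μL.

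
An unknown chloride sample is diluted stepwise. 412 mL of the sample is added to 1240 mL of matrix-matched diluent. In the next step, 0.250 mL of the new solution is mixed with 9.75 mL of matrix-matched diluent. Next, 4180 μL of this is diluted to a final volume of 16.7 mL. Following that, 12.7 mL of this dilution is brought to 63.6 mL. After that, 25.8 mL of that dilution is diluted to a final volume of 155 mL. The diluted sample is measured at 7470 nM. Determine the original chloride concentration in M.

Overall dilution factor = 4.010 × 40 × 3.995 × 5.008 × 6.008 = 1.93 × 10⁴.
Original = 7470 nM × 1.93 × 10⁴ = 1.44 × 10⁸ nM = 0.144 M.

0.144 M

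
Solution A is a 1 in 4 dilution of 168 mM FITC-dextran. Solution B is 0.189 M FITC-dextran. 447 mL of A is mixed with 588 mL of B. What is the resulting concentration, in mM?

C_A = 168 mM / 4 = 42.0 mM.
C_B = 0.189 M = 189 mM.
C_mix = (C_A·V_A + C_B·V_B)/(V_A + V_B) = (42.0×447 + 189×588) / 1035 = 126 mM.

126 mM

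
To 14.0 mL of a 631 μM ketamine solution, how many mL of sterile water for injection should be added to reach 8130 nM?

1070 mL

8130 nM = 8.13 μM.
V₂ = C₁V₁/C₂ = 631 × 14.0 / 8.13 = 1087 mL.
Diluent to add = V₂ − V₁ = 1087 − 14.0 = 1070 mL.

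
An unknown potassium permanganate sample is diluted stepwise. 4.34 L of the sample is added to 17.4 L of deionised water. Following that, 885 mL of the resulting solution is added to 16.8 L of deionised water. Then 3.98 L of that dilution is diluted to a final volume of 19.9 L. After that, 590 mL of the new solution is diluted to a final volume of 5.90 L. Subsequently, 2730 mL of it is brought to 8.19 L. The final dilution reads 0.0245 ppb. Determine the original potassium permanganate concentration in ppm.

Overall dilution factor = 5.009 × 19.98 × 5 × 10 × 3 = 1.50 × 10⁴.
Original = 0.0245 ppb × 1.50 × 10⁴ = 368 ppb = 0.368 ppm.

0.368 ppm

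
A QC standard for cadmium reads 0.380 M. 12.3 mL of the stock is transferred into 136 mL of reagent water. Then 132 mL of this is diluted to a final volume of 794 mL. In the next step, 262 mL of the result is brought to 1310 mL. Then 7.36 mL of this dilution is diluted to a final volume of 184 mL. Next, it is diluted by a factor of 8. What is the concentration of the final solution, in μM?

5.24 μM

Overall dilution factor = 12.06 × 6.015 × 5 × 25 × 8 = 7.25 × 10⁴.
0.380 M / 7.25 × 10⁴ = 5.24 × 10⁻⁶ M = 5.24 μM.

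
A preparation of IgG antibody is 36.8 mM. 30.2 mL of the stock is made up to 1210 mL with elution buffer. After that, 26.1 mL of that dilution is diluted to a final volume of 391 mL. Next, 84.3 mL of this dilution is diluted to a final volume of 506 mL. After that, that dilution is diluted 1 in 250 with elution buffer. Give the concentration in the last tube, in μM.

0.0409 μM

Overall dilution factor = 40.07 × 14.98 × 6.002 × 250 = 9.01 × 10⁵.
36.8 mM / 9.01 × 10⁵ = 4.09 × 10⁻⁵ mM = 0.0409 μM.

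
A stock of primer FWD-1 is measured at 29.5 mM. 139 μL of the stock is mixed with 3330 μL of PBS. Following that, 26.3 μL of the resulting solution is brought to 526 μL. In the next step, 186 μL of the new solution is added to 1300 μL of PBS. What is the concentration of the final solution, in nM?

7400 nM

Overall dilution factor = 24.96 × 20 × 7.989 = 3988.
29.5 mM / 3988 = 7.40 × 10⁻³ mM = 7400 nM.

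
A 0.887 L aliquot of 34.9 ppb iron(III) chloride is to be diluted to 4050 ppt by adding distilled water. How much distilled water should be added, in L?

4050 ppt = 4.05 ppb.
V₂ = C₁V₁/C₂ = 34.9 × 0.887 / 4.05 = 7.64 L.
Diluent to add = V₂ − V₁ = 7.64 − 0.887 = 6.76 L.

6.76 L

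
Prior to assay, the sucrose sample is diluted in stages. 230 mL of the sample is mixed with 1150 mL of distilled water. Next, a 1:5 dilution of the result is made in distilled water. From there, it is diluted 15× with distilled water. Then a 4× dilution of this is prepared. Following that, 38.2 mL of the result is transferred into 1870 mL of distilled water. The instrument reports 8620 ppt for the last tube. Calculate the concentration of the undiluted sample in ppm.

Overall dilution factor = 6 × 5 × 15 × 4 × 49.95 = 8.99 × 10⁴.
Original = 8620 ppt × 8.99 × 10⁴ = 7.75 × 10⁸ ppt = 775 ppm.

775 ppm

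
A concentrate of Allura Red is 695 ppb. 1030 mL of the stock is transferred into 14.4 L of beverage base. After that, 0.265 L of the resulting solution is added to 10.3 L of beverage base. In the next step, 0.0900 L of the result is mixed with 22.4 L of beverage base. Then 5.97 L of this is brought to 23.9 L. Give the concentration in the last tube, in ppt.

Overall dilution factor = 14.98 × 39.87 × 249.9 × 4.003 = 5.97 × 10⁵.
695 ppb / 5.97 × 10⁵ = 1.16 × 10⁻³ ppb = 1.16 ppt.

1.16 ppt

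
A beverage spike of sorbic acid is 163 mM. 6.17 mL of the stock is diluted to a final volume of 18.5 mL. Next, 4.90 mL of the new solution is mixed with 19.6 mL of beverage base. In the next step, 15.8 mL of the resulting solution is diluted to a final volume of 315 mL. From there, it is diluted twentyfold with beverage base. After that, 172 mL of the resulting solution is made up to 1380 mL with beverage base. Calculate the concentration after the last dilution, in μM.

Overall dilution factor = 2.998 × 5 × 19.94 × 20 × 8.023 = 4.80 × 10⁴.
163 mM / 4.80 × 10⁴ = 3.40 × 10⁻³ mM = 3.40 μM.

3.40 μM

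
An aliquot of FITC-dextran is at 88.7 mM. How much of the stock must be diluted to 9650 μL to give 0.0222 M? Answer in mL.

2.42 mL

0.0222 M = 22.2 mM.
V₁ = C₂V₂/C₁ = 22.2 × 9650 / 88.7 = 2415 μL = 2.42 mL.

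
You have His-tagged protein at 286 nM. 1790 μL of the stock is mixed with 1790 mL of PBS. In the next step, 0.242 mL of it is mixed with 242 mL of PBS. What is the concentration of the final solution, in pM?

Overall dilution factor = 1001 × 1001 = 1.00 × 10⁶.
286 nM / 1.00 × 10⁶ = 2.85 × 10⁻⁴ nM = 0.285 pM.

0.285 pM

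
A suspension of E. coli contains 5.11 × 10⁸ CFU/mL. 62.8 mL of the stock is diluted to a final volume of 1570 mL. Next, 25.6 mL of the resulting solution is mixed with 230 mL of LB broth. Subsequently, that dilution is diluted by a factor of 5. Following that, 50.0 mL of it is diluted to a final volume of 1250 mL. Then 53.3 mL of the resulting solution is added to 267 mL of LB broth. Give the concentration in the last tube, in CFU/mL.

Overall dilution factor = 25 × 9.984 × 5 × 25 × 6.009 = 1.87 × 10⁵.
5.11 × 10⁸ CFU/mL / 1.87 × 10⁵ = 2730 CFU/mL.

2730 CFU/mL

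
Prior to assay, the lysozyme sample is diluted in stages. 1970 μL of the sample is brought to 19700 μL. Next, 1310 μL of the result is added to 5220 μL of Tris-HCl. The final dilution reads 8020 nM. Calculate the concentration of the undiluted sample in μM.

Overall dilution factor = 10 × 4.985 = 49.8.
Original = 8020 nM × 49.8 = 4.00 × 10⁵ nM = 400 μM.

400 μM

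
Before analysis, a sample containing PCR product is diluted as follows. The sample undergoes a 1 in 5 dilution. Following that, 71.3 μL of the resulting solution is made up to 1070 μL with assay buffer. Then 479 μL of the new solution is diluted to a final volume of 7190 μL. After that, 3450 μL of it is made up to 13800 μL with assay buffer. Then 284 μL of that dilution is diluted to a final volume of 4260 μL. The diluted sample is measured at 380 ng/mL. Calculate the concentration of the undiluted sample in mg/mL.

25.7 mg/mL

Overall dilution factor = 5 × 15.01 × 15.01 × 4 × 15 = 6.76 × 10⁴.
Original = 380 ng/mL × 6.76 × 10⁴ = 2.57 × 10⁷ ng/mL = 25.7 mg/mL.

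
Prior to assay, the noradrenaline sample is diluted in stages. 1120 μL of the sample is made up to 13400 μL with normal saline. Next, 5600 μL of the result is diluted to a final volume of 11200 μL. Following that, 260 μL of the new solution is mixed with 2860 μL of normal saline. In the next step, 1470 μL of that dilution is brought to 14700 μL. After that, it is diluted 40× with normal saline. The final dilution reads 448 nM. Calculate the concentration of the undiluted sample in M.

0.0515 M

Overall dilution factor = 11.96 × 2 × 12 × 10 × 40 = 1.15 × 10⁵.
Original = 448 nM × 1.15 × 10⁵ = 5.15 × 10⁷ nM = 0.0515 M.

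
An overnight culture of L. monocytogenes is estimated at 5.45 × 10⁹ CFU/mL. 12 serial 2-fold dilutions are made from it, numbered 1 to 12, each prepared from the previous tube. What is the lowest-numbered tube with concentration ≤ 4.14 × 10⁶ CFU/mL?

tube 11

Tube n has concentration 5.45 × 10⁹ CFU/mL / 2ⁿ.
Need 2ⁿ ≥ 5.45 × 10⁹ CFU/mL / 4.14 × 10⁶ CFU/mL = 1316, so n ≥ 10.36.
First such tube: n = 11.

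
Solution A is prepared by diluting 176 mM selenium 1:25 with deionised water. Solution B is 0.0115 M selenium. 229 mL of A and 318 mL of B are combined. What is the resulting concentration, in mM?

C_A = 176 mM / 25 = 7.04 mM.
C_B = 0.0115 M = 11.5 mM.
C_mix = (C_A·V_A + C_B·V_B)/(V_A + V_B) = (7.04×229 + 11.5×318) / 547.0 = 9.63 mM.

9.63 mM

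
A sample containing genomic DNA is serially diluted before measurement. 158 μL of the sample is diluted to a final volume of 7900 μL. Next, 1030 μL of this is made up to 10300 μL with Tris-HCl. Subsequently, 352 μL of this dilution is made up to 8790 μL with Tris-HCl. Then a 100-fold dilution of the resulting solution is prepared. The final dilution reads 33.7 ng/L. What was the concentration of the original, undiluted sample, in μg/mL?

42.1 μg/mL

Overall dilution factor = 50 × 10 × 24.97 × 100 = 1.25 × 10⁶.
Original = 33.7 ng/L × 1.25 × 10⁶ = 4.21 × 10⁷ ng/L = 42.1 μg/mL.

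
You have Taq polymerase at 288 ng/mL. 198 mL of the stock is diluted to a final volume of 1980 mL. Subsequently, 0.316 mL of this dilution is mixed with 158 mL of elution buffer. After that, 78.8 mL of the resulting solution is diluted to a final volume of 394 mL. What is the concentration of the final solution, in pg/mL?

Overall dilution factor = 10 × 501 × 5 = 2.50 × 10⁴.
288 ng/mL / 2.50 × 10⁴ = 0.0115 ng/mL = 11.5 pg/mL.

11.5 pg/mL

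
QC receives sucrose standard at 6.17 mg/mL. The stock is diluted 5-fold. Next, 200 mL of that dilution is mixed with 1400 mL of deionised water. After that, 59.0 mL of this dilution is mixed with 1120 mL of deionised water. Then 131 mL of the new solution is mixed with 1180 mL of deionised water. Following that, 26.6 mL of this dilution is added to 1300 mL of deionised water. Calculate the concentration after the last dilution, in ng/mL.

Overall dilution factor = 5 × 8 × 19.98 × 10.01 × 49.87 = 3.99 × 10⁵.
6.17 mg/mL / 3.99 × 10⁵ = 1.55 × 10⁻⁵ mg/mL = 15.5 ng/mL.

15.5 ng/mL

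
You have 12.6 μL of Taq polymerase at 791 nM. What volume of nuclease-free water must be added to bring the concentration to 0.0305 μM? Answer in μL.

0.0305 μM = 30.5 nM.
V₂ = C₁V₁/C₂ = 791 × 12.6 / 30.5 = 327 μL.
Diluent to add = V₂ − V₁ = 327 − 12.6 = 314 μL.

314 μL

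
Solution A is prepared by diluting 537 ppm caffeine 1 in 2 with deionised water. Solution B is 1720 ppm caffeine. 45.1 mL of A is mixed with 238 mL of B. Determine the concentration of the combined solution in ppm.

1490 ppm

C_A = 537 ppm / 2 = 268 ppm.
C_mix = (C_A·V_A + C_B·V_B)/(V_A + V_B) = (268×45.1 + 1720×238) / 283.1 = 1489 ppm.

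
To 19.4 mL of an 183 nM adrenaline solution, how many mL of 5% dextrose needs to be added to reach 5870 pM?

585 mL

5870 pM = 5.87 nM.
V₂ = C₁V₁/C₂ = 183 × 19.4 / 5.87 = 605 mL.
Diluent to add = V₂ − V₁ = 605 − 19.4 = 585 mL.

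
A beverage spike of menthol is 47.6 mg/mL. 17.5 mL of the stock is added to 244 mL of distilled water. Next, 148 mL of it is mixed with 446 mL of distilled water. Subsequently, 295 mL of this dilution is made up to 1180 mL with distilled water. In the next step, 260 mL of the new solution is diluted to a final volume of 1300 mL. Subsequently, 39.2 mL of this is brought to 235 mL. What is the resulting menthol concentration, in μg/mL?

Overall dilution factor = 14.94 × 4.014 × 4 × 5 × 5.995 = 7191.
47.6 mg/mL / 7191 = 6.62 × 10⁻³ mg/mL = 6.62 μg/mL.

6.62 μg/mL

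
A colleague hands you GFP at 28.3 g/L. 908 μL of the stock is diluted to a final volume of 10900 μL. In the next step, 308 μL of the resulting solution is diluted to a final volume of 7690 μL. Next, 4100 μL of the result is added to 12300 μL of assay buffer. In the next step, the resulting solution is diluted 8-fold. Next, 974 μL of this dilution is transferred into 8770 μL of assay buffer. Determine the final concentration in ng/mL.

Overall dilution factor = 12.00 × 24.97 × 4 × 8 × 10.00 = 9.59 × 10⁴.
28.3 g/L / 9.59 × 10⁴ = 2.95 × 10⁻⁴ g/L = 295 ng/mL.

295 ng/mL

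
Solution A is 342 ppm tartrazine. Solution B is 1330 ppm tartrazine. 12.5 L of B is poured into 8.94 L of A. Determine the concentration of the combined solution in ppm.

918 ppm

C_mix = (C_A·V_A + C_B·V_B)/(V_A + V_B) = (342×8.94 + 1330×12.5) / 21.44 = 918 ppm.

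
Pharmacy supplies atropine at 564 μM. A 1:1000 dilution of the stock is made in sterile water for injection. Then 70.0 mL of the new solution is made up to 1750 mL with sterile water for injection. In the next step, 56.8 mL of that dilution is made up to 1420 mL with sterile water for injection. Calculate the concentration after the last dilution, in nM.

Overall dilution factor = 1000 × 25 × 25 = 6.25 × 10⁵.
564 μM / 6.25 × 10⁵ = 9.02 × 10⁻⁴ μM = 0.902 nM.

0.902 nM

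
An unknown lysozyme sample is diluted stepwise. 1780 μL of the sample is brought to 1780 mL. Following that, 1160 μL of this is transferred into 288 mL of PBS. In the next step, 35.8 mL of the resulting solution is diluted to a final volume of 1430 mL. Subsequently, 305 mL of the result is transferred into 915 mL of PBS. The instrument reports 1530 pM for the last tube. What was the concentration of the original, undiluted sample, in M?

0.0609 M

Overall dilution factor = 1000 × 249.3 × 39.94 × 4 = 3.98 × 10⁷.
Original = 1530 pM × 3.98 × 10⁷ = 6.09 × 10¹⁰ pM = 0.0609 M.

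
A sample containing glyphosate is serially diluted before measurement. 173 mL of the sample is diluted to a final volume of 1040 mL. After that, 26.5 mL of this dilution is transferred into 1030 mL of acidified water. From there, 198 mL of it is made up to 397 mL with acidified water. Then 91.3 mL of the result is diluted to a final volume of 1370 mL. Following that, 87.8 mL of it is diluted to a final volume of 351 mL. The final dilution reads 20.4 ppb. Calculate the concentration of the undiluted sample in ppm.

Overall dilution factor = 6.012 × 39.87 × 2.005 × 15.01 × 3.998 = 2.88 × 10⁴.
Original = 20.4 ppb × 2.88 × 10⁴ = 5.88 × 10⁵ ppb = 588 ppm.

588 ppm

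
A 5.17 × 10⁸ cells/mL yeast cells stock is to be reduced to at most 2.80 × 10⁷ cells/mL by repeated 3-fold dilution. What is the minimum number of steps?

Need 3ⁿ ≥ 18.5, so n ≥ log(18.5)/log(3) = 2.65.
Minimum whole steps: n = 3.

3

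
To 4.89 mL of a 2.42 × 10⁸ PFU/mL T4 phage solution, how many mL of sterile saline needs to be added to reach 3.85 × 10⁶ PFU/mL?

V₂ = C₁V₁/C₂ = 2.42 × 10⁸ × 4.89 / 3.85 × 10⁶ = 307 mL.
Diluent to add = V₂ − V₁ = 307 − 4.89 = 302 mL.

302 mL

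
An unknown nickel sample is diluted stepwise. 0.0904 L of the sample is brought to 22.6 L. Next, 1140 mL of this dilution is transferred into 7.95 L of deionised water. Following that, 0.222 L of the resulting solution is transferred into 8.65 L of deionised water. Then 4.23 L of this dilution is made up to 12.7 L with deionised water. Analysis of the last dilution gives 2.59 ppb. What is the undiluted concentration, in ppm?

Overall dilution factor = 250 × 7.974 × 39.96 × 3.002 = 2.39 × 10⁵.
Original = 2.59 ppb × 2.39 × 10⁵ = 6.19 × 10⁵ ppb = 619 ppm.

619 ppm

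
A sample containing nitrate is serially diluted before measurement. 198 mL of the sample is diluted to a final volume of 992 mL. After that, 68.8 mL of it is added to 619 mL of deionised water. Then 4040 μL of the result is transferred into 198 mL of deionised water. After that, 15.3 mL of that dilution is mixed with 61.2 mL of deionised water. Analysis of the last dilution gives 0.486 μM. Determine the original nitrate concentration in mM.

6.09 mM

Overall dilution factor = 5.010 × 9.997 × 50.01 × 5 = 1.25 × 10⁴.
Original = 0.486 μM × 1.25 × 10⁴ = 6087 μM = 6.09 mM.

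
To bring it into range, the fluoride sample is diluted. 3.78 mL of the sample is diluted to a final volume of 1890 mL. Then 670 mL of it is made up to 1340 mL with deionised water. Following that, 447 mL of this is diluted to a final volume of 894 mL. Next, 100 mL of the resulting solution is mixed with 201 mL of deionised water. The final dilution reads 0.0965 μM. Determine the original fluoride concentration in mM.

Overall dilution factor = 500 × 2 × 2 × 3.010 = 6020.
Original = 0.0965 μM × 6020 = 581 μM = 0.581 mM.

0.581 mM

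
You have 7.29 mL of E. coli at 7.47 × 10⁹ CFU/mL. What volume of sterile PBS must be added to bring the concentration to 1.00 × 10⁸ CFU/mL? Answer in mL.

V₂ = C₁V₁/C₂ = 7.47 × 10⁹ × 7.29 / 1.00 × 10⁸ = 545 mL.
Diluent to add = V₂ − V₁ = 545 − 7.29 = 537 mL.

537 mL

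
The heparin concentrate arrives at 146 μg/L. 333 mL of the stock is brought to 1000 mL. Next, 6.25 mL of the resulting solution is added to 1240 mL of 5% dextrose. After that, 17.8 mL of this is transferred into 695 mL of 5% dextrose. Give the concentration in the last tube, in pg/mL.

6.09 pg/mL

Overall dilution factor = 3.003 × 199.4 × 40.04 = 2.40 × 10⁴.
146 μg/L / 2.40 × 10⁴ = 6.09 × 10⁻³ μg/L = 6.09 pg/mL.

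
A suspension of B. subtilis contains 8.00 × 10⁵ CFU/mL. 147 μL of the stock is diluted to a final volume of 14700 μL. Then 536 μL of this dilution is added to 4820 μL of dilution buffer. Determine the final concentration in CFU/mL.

801 CFU/mL

Overall dilution factor = 100 × 9.993 = 999.
8.00 × 10⁵ CFU/mL / 999 = 801 CFU/mL.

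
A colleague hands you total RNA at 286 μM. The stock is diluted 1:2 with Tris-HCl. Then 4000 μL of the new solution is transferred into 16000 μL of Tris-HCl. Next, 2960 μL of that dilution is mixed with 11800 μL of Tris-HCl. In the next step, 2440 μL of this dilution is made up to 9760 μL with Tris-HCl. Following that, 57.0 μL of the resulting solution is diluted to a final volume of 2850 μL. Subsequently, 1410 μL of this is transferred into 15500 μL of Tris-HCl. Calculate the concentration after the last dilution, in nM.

Overall dilution factor = 2 × 5 × 4.986 × 4 × 50 × 11.99 = 1.20 × 10⁵.
286 μM / 1.20 × 10⁵ = 2.39 × 10⁻³ μM = 2.39 nM.

2.39 nM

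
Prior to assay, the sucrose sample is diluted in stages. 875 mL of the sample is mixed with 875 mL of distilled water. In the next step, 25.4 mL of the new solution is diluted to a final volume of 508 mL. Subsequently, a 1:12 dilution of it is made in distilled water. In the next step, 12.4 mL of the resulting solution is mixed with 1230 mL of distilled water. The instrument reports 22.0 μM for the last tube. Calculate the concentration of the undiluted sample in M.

1.06 M

Overall dilution factor = 2 × 20 × 12 × 100.2 = 4.81 × 10⁴.
Original = 22.0 μM × 4.81 × 10⁴ = 1.06 × 10⁶ μM = 1.06 M.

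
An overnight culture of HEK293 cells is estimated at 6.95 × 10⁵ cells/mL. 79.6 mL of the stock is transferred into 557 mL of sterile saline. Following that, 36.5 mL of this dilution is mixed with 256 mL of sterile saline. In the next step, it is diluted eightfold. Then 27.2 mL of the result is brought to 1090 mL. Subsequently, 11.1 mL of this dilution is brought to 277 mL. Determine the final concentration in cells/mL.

Overall dilution factor = 7.997 × 8.014 × 8 × 40.07 × 24.95 = 5.13 × 10⁵.
6.95 × 10⁵ cells/mL / 5.13 × 10⁵ = 1.36 cells/mL.

1.36 cells/mL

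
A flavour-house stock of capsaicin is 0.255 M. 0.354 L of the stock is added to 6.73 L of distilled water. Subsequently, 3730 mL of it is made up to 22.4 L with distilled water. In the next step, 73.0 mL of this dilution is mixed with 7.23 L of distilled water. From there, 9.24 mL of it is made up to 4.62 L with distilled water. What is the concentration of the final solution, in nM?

Overall dilution factor = 20.01 × 6.005 × 100.0 × 500 = 6.01 × 10⁶.
0.255 M / 6.01 × 10⁶ = 4.24 × 10⁻⁸ M = 42.4 nM.

42.4 nM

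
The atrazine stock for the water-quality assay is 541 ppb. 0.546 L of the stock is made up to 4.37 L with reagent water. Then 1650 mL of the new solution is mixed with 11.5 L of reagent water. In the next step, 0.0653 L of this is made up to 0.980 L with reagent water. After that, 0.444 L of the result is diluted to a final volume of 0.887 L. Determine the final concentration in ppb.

Overall dilution factor = 8.004 × 7.970 × 15.01 × 1.998 = 1912.
541 ppb / 1912 = 0.283 ppb.

0.283 ppb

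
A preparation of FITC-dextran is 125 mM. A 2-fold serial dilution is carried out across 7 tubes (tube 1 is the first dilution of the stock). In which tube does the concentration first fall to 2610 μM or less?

Tube n has concentration 125 mM / 2ⁿ.
Need 2ⁿ ≥ 125 mM / 2610 μM = 47.9, so n ≥ 5.58.
First such tube: n = 6.

tube 6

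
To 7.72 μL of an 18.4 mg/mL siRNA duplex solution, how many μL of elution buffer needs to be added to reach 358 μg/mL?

389 μL

358 μg/mL = 0.358 mg/mL.
V₂ = C₁V₁/C₂ = 18.4 × 7.72 / 0.358 = 397 μL.
Diluent to add = V₂ − V₁ = 397 − 7.72 = 389 μL.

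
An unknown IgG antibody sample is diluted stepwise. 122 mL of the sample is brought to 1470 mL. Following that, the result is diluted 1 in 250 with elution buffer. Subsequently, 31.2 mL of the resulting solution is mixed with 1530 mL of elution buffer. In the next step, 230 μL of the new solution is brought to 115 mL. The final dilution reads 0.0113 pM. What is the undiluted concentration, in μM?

0.852 μM

Overall dilution factor = 12.05 × 250 × 50.04 × 500 = 7.54 × 10⁷.
Original = 0.0113 pM × 7.54 × 10⁷ = 8.52 × 10⁵ pM = 0.852 μM.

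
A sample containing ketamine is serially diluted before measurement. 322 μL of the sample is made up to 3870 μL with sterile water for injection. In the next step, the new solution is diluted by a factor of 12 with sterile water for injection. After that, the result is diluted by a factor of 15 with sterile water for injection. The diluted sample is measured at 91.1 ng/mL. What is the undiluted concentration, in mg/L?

197 mg/L

Overall dilution factor = 12.02 × 12 × 15 = 2163.
Original = 91.1 ng/mL × 2163 = 1.97 × 10⁵ ng/mL = 197 mg/L.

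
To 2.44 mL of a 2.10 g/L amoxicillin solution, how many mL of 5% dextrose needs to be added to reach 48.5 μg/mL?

103 mL

48.5 μg/mL = 0.0485 g/L.
V₂ = C₁V₁/C₂ = 2.10 × 2.44 / 0.0485 = 106 mL.
Diluent to add = V₂ − V₁ = 106 − 2.44 = 103 mL.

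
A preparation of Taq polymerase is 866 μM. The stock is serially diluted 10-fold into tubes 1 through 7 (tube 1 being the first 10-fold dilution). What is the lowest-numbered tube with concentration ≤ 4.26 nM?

Tube n has concentration 866 μM / 10ⁿ.
Need 10ⁿ ≥ 866 μM / 4.26 nM = 2.03 × 10⁵, so n ≥ 5.31.
First such tube: n = 6.

tube 6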